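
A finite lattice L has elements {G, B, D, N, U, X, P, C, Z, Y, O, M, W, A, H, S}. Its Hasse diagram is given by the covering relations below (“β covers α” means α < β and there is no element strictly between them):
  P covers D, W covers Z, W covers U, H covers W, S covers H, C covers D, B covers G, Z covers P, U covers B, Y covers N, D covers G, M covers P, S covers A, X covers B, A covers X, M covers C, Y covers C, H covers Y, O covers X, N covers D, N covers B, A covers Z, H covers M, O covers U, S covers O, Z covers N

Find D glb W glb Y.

D

Common lower bounds of {D, W, Y}: D, G.
The greatest among these is D.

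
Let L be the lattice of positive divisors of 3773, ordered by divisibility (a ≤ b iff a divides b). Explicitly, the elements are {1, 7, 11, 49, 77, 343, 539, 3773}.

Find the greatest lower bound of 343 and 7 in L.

7

Common lower bounds of {343, 7}: 1, 7.
The greatest among these is 7.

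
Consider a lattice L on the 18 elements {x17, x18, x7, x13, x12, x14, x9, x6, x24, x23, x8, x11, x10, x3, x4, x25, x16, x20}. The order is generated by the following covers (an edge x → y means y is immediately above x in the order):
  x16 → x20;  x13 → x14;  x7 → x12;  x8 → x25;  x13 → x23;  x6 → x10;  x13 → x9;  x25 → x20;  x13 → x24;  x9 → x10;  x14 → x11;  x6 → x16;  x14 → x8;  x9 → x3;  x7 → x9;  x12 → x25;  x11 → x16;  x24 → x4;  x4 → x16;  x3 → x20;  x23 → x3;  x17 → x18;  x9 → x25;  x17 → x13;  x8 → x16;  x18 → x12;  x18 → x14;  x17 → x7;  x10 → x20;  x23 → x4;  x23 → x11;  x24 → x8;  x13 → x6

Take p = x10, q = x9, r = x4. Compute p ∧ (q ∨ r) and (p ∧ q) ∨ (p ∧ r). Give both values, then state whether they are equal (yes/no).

q ∨ r = x20, so p ∧ (q ∨ r) = x10 ∧ x20 = x10.
p ∧ q = x9 and p ∧ r = x13, so (p ∧ q) ∨ (p ∧ r) = x9 ∨ x13 = x9.
Equal: no.

x10; x9; no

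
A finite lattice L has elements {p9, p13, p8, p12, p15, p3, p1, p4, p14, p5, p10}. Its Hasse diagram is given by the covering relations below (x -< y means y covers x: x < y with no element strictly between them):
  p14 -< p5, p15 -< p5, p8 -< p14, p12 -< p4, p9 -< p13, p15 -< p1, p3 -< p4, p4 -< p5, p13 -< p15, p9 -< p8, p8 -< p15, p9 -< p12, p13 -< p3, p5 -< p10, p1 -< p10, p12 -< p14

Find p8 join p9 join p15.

Common upper bounds of {p8, p9, p15}: p1, p10, p15, p5.
The least among these is p15.

p15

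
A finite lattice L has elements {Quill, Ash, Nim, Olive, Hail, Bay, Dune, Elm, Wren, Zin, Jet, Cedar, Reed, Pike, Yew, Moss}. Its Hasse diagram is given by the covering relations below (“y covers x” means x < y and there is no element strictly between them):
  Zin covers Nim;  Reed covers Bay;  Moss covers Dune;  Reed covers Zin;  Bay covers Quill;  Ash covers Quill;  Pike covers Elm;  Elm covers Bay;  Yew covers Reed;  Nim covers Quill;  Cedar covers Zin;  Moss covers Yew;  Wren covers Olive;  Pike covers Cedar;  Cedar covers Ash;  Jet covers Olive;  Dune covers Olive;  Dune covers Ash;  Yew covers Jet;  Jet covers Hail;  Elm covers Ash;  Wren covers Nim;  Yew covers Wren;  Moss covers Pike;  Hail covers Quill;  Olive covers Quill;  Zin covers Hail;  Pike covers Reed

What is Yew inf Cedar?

Zin

Common lower bounds of {Yew, Cedar}: Hail, Nim, Quill, Zin.
The greatest among these is Zin.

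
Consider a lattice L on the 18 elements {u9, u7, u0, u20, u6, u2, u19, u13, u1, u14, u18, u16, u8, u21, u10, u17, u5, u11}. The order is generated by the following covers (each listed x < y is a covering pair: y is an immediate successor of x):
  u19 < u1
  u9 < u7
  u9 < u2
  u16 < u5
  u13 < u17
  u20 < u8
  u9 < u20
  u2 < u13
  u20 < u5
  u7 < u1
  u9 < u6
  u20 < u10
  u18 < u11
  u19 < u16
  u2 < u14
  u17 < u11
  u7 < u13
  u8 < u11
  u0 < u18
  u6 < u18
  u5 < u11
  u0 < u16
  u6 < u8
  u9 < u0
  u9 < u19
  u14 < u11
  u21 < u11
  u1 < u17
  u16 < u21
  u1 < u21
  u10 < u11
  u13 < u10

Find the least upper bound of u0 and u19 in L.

u16

Common upper bounds of {u0, u19}: u11, u16, u21, u5.
The least among these is u16.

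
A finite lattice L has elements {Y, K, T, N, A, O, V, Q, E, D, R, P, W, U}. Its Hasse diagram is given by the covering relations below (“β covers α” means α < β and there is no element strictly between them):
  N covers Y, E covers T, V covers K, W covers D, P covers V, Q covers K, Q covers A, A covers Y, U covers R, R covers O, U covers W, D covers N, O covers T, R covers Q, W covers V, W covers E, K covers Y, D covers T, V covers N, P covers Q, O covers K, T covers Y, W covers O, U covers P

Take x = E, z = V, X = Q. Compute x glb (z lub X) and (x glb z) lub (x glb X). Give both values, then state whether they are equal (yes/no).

z lub X = P, so x glb (z lub X) = E glb P = Y.
x glb z = Y and x glb X = Y, so (x glb z) lub (x glb X) = Y lub Y = Y.
Equal: yes.

Y; Y; yes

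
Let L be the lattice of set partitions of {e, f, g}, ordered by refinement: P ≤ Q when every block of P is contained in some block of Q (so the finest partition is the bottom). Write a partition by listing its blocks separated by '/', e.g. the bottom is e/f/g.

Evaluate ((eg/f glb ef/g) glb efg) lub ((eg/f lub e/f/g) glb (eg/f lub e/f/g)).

eg/f

eg/f ∧ ef/g = e/f/g
e/f/g ∧ efg = e/f/g
eg/f ∨ e/f/g = eg/f
eg/f ∨ e/f/g = eg/f
eg/f ∧ eg/f = eg/f
e/f/g ∨ eg/f = eg/f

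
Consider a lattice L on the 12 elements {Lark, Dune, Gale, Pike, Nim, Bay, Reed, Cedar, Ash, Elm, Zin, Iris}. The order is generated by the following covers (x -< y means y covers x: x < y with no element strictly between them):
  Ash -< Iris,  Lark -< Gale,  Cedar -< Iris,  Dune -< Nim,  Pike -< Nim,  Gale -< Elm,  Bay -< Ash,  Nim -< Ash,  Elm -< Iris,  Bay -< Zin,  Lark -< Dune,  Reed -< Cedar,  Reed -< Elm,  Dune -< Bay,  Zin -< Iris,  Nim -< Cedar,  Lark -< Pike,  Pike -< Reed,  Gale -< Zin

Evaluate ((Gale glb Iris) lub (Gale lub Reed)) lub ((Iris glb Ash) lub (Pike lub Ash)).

Iris

Gale ∧ Iris = Gale
Gale ∨ Reed = Elm
Gale ∨ Elm = Elm
Iris ∧ Ash = Ash
Pike ∨ Ash = Ash
Ash ∨ Ash = Ash
Elm ∨ Ash = Iris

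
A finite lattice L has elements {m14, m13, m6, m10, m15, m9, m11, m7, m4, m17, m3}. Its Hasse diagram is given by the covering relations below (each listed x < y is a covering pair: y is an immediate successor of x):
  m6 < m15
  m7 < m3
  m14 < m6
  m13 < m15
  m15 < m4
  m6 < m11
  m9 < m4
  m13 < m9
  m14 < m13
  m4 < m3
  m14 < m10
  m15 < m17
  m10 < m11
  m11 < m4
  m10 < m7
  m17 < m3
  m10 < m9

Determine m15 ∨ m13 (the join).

m15

Common upper bounds of {m15, m13}: m15, m17, m3, m4.
The least among these is m15.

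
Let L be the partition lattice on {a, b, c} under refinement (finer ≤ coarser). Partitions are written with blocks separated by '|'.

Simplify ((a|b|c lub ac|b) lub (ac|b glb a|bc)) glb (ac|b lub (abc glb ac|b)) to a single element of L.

a|b|c ∨ ac|b = ac|b
ac|b ∧ a|bc = a|b|c
ac|b ∨ a|b|c = ac|b
abc ∧ ac|b = ac|b
ac|b ∨ ac|b = ac|b
ac|b ∧ ac|b = ac|b

ac|b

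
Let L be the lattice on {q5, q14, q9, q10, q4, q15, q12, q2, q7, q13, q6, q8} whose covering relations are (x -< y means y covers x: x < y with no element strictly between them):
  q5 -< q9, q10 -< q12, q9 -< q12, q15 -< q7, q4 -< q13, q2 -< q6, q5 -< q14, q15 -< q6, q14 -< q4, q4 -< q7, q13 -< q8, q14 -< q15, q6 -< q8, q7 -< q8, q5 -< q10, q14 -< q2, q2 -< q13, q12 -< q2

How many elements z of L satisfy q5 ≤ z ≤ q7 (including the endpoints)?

5

The interval [q5, q7] = {q14, q15, q4, q5, q7}, which has 5 elements.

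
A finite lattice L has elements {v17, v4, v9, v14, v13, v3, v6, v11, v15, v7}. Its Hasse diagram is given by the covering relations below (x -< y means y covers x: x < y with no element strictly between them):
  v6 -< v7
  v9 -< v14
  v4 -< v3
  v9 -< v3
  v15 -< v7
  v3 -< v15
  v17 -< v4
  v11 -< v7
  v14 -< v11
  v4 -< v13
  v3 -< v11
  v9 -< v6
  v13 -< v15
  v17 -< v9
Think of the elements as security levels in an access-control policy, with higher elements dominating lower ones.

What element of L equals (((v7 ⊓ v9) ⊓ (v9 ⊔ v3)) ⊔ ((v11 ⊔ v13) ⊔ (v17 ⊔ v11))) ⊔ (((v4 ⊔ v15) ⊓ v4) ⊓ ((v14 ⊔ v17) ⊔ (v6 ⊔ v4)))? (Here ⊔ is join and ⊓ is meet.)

v7 ∧ v9 = v9
v9 ∨ v3 = v3
v9 ∧ v3 = v9
v11 ∨ v13 = v7
v17 ∨ v11 = v11
v7 ∨ v11 = v7
v9 ∨ v7 = v7
v4 ∨ v15 = v15
v15 ∧ v4 = v4
v14 ∨ v17 = v14
v6 ∨ v4 = v7
v14 ∨ v7 = v7
v4 ∧ v7 = v4
v7 ∨ v4 = v7

v7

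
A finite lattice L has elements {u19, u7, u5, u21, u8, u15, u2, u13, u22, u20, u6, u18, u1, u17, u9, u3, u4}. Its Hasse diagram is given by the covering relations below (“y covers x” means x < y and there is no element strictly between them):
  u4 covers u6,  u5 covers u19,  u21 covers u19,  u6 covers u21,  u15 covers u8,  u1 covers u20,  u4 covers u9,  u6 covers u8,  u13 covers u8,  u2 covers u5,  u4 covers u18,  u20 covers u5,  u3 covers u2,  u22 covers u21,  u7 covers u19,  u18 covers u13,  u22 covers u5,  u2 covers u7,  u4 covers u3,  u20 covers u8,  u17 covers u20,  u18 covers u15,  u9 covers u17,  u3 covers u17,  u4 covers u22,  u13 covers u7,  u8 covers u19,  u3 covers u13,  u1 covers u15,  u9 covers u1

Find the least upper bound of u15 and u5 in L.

u1

Common upper bounds of {u15, u5}: u1, u4, u9.
The least among these is u1.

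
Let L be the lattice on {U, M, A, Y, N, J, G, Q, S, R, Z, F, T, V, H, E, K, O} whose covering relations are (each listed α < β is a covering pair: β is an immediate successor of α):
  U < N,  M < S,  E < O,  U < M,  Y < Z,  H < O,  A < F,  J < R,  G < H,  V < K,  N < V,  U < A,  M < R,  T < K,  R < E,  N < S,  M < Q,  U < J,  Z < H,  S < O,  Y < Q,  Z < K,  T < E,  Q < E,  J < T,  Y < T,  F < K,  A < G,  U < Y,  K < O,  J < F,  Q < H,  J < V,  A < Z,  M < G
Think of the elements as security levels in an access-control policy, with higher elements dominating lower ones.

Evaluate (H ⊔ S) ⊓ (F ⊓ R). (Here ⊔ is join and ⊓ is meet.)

J

H ∨ S = O
F ∧ R = J
O ∧ J = J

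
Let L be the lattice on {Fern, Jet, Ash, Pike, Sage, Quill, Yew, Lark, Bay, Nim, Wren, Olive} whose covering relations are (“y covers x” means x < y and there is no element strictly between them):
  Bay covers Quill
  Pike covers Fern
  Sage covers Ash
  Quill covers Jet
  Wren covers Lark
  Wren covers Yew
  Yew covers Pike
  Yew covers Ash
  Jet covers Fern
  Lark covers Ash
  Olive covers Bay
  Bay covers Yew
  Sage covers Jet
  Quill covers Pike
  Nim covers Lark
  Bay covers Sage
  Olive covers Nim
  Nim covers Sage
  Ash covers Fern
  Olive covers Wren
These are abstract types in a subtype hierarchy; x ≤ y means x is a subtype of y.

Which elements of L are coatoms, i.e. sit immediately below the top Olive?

Bay, Nim, Wren

The coatoms are exactly the elements covered by Olive: Bay, Nim, Wren.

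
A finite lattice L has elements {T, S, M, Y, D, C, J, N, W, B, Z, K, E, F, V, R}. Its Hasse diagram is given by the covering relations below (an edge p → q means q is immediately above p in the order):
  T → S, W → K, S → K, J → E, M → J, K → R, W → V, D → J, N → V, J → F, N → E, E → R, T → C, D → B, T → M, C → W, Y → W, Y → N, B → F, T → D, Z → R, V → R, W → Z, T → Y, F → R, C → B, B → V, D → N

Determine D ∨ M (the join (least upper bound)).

Common upper bounds of {D, M}: E, F, J, R.
The least among these is J.

J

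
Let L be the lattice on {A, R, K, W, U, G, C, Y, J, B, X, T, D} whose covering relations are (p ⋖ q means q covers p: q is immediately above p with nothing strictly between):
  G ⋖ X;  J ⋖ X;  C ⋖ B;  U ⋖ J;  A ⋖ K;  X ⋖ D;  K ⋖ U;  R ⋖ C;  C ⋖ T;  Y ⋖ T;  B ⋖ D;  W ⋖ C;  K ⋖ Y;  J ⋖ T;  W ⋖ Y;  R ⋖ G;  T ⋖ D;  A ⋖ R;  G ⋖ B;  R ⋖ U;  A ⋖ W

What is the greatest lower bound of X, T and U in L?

Common lower bounds of {X, T, U}: A, K, R, U.
The greatest among these is U.

U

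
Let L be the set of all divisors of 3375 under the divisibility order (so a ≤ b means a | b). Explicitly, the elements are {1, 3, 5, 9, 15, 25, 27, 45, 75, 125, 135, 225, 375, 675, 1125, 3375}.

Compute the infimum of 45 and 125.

In the divisibility order, the meet is the greatest common divisor: gcd(45, 125) = 5.

5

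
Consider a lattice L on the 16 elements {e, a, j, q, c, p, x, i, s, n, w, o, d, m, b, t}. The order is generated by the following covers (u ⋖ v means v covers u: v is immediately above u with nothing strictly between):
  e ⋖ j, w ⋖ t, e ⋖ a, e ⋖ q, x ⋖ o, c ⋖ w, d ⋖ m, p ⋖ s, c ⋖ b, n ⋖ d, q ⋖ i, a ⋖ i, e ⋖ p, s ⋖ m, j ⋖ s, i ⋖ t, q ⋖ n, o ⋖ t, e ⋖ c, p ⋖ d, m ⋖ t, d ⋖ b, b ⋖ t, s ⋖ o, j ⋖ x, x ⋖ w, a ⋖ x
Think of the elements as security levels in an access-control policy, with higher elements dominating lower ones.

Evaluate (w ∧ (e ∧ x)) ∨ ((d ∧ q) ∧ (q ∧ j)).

e

e ∧ x = e
w ∧ e = e
d ∧ q = q
q ∧ j = e
q ∧ e = e
e ∨ e = e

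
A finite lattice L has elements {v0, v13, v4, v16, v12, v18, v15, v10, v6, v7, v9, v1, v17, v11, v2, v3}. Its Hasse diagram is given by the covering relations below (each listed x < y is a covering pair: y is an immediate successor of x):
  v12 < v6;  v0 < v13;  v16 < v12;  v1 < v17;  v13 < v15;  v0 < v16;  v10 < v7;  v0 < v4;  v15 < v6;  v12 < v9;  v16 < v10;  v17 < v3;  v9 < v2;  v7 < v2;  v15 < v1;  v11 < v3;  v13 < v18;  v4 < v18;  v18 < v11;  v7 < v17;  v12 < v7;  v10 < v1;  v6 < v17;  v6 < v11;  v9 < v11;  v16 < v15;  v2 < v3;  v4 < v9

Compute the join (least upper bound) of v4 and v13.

Common upper bounds of {v4, v13}: v11, v18, v3.
The least among these is v18.

v18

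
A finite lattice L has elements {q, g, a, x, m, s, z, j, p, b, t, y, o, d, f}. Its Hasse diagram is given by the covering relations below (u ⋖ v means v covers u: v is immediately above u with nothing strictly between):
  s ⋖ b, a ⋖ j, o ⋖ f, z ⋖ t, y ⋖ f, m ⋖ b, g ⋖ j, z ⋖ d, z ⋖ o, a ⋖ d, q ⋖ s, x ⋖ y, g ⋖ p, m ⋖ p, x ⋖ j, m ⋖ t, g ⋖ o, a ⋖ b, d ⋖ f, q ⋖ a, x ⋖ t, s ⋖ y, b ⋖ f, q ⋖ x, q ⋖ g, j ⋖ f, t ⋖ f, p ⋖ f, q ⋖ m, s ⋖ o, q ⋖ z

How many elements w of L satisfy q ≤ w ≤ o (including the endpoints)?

The interval [q, o] = {g, o, q, s, z}, which has 5 elements.

5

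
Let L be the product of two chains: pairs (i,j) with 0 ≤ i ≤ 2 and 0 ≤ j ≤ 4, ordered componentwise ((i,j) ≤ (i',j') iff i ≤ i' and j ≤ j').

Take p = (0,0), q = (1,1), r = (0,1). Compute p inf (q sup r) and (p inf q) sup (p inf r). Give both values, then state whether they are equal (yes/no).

(0,0); (0,0); yes

q sup r = (1,1), so p inf (q sup r) = (0,0) inf (1,1) = (0,0).
p inf q = (0,0) and p inf r = (0,0), so (p inf q) sup (p inf r) = (0,0) sup (0,0) = (0,0).
Equal: yes.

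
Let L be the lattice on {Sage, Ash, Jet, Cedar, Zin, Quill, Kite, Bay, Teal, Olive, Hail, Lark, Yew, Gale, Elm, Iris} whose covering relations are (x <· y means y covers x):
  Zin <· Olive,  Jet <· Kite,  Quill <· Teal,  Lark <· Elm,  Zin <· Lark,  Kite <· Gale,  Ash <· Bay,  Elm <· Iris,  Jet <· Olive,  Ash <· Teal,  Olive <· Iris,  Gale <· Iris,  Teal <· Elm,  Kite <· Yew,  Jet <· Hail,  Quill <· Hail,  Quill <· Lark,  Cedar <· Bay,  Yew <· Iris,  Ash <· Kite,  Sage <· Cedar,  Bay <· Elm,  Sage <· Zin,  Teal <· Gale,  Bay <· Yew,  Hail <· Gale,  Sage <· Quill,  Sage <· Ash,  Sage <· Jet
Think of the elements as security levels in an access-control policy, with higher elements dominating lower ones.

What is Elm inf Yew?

Bay

Common lower bounds of {Elm, Yew}: Ash, Bay, Cedar, Sage.
The greatest among these is Bay.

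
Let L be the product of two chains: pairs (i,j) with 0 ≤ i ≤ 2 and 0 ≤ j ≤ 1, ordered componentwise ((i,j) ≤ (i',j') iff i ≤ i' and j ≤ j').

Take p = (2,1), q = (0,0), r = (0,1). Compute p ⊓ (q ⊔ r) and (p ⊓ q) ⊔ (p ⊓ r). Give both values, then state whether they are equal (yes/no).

(0,1); (0,1); yes

q ⊔ r = (0,1), so p ⊓ (q ⊔ r) = (2,1) ⊓ (0,1) = (0,1).
p ⊓ q = (0,0) and p ⊓ r = (0,1), so (p ⊓ q) ⊔ (p ⊓ r) = (0,0) ⊔ (0,1) = (0,1).
Equal: yes.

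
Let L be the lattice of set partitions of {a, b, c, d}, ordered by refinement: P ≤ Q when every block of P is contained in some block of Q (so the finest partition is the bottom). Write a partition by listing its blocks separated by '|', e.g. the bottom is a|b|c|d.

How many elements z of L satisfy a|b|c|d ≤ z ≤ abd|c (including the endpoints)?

The interval [a|b|c|d, abd|c] = {abd|c, ab|c|d, ad|b|c, a|bd|c, a|b|c|d}, which has 5 elements.

5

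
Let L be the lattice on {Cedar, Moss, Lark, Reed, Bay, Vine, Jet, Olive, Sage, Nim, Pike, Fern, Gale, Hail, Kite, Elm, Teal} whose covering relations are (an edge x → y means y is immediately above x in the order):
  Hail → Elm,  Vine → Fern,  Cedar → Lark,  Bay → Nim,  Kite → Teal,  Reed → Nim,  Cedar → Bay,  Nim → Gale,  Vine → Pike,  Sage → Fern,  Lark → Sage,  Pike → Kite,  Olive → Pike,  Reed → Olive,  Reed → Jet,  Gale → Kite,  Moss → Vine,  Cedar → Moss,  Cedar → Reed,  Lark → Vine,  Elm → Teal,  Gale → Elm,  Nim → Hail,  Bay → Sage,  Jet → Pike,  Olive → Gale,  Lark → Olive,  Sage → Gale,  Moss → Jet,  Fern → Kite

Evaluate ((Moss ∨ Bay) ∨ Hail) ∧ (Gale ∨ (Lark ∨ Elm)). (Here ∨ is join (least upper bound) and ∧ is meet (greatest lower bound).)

Moss ∨ Bay = Fern
Fern ∨ Hail = Teal
Lark ∨ Elm = Elm
Gale ∨ Elm = Elm
Teal ∧ Elm = Elm

Elm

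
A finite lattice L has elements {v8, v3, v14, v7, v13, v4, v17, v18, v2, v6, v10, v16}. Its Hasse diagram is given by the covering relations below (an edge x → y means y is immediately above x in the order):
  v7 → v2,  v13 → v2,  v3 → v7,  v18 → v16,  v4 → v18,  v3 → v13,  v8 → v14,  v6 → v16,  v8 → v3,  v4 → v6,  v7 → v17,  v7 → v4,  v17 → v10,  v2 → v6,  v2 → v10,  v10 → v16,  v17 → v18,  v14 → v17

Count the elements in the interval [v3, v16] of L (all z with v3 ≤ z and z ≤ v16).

The interval [v3, v16] = {v10, v13, v16, v17, v18, v2, v3, v4, v6, v7}, which has 10 elements.

10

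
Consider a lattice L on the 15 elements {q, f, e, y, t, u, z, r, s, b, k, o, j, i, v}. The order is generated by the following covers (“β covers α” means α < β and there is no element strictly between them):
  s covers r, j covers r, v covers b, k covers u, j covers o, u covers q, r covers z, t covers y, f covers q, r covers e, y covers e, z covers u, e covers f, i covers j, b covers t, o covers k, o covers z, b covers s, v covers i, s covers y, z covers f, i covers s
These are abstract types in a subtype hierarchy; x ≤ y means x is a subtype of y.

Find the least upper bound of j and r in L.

Common upper bounds of {j, r}: i, j, v.
The least among these is j.

j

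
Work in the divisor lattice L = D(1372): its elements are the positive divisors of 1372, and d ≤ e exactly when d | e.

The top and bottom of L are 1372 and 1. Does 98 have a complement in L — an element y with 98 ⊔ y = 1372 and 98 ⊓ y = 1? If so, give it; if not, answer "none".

none

For every candidate y, either 98 ∨ y ≠ 1372 or 98 ∧ y ≠ 1; no complement exists.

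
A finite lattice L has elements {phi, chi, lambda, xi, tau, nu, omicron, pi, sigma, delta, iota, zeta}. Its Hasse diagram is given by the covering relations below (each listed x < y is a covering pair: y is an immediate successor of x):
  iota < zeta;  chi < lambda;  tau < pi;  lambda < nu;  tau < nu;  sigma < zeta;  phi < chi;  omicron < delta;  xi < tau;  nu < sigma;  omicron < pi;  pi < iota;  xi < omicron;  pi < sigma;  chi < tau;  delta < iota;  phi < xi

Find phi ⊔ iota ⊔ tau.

Common upper bounds of {phi, iota, tau}: iota, zeta.
The least among these is iota.

iota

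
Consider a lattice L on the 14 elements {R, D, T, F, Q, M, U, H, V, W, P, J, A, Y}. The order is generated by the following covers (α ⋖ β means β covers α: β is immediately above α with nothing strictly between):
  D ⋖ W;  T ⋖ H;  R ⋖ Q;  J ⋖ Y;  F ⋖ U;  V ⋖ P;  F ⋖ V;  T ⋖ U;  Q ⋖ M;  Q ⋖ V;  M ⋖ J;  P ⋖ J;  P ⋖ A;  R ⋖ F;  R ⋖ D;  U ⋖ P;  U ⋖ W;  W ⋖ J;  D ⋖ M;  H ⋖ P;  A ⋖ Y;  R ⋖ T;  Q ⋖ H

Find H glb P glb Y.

Common lower bounds of {H, P, Y}: H, Q, R, T.
The greatest among these is H.

H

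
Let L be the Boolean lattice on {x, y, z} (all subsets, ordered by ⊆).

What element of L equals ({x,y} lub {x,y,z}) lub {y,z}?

{x,y,z}

{x,y} ∨ {x,y,z} = {x,y,z}
{x,y,z} ∨ {y,z} = {x,y,z}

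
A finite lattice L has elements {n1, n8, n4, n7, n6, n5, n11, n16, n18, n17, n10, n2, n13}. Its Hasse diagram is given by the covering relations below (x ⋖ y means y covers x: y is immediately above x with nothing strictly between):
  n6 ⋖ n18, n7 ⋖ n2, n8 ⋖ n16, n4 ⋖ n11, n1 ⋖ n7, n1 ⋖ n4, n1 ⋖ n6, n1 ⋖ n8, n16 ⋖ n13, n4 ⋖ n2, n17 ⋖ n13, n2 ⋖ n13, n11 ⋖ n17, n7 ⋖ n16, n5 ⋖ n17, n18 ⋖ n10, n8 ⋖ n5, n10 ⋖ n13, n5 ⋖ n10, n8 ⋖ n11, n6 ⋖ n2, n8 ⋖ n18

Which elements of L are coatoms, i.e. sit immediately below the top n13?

n10, n16, n17, n2

The coatoms are exactly the elements covered by n13: n10, n16, n17, n2.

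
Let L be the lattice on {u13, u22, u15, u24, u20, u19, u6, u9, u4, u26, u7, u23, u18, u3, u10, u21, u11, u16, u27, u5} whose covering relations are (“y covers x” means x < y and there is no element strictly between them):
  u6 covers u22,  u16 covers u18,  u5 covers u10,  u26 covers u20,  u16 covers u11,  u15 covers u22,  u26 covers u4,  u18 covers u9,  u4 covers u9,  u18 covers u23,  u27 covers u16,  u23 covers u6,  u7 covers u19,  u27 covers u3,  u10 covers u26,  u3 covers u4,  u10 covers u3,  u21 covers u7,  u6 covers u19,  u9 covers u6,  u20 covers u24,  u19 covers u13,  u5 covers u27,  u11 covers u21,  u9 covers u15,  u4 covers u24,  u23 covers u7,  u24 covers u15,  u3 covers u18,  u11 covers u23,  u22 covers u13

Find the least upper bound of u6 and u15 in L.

u9

Common upper bounds of {u6, u15}: u10, u16, u18, u26, u27, u3, u4, u5, u9.
The least among these is u9.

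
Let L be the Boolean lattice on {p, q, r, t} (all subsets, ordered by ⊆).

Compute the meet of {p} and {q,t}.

{}

Common lower bounds of {{p}, {q,t}}: {}.
The greatest among these is {}.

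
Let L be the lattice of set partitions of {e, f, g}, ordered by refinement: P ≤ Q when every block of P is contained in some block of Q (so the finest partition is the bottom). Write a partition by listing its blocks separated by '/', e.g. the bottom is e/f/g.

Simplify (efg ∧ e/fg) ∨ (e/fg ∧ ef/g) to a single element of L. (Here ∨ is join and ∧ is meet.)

e/fg

efg ∧ e/fg = e/fg
e/fg ∧ ef/g = e/f/g
e/fg ∨ e/f/g = e/fg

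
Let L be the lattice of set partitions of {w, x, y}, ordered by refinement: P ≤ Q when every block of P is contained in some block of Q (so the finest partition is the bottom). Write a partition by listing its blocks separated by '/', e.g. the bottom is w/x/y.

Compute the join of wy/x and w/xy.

Common upper bounds of {wy/x, w/xy}: wxy.
The least among these is wxy.

wxy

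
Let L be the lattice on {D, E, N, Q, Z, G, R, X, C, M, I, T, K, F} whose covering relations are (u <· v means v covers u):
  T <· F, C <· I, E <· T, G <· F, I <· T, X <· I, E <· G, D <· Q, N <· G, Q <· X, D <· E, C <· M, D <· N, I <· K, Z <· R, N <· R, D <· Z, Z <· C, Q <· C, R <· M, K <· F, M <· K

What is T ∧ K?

Common lower bounds of {T, K}: C, D, I, Q, X, Z.
The greatest among these is I.

I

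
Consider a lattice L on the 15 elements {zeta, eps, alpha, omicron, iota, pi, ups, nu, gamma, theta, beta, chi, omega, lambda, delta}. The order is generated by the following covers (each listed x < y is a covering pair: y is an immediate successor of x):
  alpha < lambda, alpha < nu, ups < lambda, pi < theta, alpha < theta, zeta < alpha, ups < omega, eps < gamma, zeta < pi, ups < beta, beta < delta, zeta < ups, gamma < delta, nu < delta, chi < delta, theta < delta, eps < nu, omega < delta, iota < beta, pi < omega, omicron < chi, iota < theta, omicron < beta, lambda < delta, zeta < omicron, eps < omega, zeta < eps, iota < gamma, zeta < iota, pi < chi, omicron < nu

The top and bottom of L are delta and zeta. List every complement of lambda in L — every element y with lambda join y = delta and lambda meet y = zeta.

Need y with lambda ∨ y = delta and lambda ∧ y = zeta.
Checking each element gives: chi, eps, gamma, iota, omicron, pi.

chi, eps, gamma, iota, omicron, pi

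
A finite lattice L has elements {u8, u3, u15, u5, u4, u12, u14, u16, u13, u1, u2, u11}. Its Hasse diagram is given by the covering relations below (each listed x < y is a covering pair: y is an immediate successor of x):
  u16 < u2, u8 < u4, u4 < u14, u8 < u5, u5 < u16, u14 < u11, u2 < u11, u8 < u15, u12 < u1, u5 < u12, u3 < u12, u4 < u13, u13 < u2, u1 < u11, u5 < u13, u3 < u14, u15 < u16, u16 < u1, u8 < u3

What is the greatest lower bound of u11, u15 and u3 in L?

u8

Common lower bounds of {u11, u15, u3}: u8.
The greatest among these is u8.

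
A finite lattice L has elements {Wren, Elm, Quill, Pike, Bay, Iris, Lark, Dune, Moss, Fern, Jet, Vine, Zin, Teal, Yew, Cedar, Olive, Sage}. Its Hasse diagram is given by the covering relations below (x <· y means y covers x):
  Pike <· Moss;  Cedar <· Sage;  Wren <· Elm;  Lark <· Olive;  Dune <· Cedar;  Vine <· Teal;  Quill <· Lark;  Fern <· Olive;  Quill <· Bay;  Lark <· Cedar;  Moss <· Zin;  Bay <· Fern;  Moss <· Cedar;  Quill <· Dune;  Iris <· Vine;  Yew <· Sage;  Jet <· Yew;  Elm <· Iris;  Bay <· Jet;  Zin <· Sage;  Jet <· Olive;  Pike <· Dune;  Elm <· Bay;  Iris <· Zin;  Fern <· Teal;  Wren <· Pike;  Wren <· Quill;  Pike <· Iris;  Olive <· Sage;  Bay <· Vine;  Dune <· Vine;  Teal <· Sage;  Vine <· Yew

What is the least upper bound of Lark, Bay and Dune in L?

Sage

Common upper bounds of {Lark, Bay, Dune}: Sage.
The least among these is Sage.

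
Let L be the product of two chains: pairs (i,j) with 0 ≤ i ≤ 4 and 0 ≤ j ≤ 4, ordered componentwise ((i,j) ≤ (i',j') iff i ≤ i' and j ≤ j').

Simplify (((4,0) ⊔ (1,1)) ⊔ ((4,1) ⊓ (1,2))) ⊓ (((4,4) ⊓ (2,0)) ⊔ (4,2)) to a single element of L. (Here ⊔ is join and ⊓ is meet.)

(4,0) ∨ (1,1) = (4,1)
(4,1) ∧ (1,2) = (1,1)
(4,1) ∨ (1,1) = (4,1)
(4,4) ∧ (2,0) = (2,0)
(2,0) ∨ (4,2) = (4,2)
(4,1) ∧ (4,2) = (4,1)

(4,1)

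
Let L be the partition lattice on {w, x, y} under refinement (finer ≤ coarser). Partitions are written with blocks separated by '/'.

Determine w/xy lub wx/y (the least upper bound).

Common upper bounds of {w/xy, wx/y}: wxy.
The least among these is wxy.

wxy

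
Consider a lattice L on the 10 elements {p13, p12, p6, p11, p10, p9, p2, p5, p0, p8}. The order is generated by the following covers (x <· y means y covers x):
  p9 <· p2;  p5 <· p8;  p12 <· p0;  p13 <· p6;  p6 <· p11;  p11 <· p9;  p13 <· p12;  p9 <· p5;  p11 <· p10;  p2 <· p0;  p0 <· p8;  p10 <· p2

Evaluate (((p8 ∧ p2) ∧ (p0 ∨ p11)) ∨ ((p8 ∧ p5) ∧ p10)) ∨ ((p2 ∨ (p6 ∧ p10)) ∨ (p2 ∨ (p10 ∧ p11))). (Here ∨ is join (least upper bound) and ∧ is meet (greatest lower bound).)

p8 ∧ p2 = p2
p0 ∨ p11 = p0
p2 ∧ p0 = p2
p8 ∧ p5 = p5
p5 ∧ p10 = p11
p2 ∨ p11 = p2
p6 ∧ p10 = p6
p2 ∨ p6 = p2
p10 ∧ p11 = p11
p2 ∨ p11 = p2
p2 ∨ p2 = p2
p2 ∨ p2 = p2

p2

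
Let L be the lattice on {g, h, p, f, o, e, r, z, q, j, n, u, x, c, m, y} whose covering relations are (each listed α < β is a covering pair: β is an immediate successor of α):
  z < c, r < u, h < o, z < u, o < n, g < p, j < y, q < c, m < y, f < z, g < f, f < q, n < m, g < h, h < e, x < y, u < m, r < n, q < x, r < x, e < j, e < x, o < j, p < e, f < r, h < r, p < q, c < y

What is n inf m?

Common lower bounds of {n, m}: f, g, h, n, o, r.
The greatest among these is n.

n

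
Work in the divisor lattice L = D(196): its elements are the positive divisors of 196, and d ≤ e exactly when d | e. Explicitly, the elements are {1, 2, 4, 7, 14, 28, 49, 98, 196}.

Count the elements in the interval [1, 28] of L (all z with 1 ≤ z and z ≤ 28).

6

The interval [1, 28] = {1, 14, 2, 28, 4, 7}, which has 6 elements.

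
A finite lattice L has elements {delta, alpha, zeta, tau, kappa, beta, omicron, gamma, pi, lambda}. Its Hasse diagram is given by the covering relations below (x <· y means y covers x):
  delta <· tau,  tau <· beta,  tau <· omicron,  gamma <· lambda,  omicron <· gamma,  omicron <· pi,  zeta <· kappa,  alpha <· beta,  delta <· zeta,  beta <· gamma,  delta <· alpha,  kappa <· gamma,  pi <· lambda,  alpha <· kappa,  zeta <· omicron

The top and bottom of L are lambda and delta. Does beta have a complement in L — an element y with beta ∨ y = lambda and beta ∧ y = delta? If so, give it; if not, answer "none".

none

For every candidate y, either beta ∨ y ≠ lambda or beta ∧ y ≠ delta; no complement exists.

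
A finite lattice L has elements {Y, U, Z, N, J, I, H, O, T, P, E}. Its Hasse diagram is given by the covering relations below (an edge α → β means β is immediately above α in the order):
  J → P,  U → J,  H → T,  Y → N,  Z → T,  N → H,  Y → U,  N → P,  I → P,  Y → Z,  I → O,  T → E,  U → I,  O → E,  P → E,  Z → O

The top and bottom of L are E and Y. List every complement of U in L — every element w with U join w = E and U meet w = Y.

Need w with U ∨ w = E and U ∧ w = Y.
Checking each element gives: H, T.

H, T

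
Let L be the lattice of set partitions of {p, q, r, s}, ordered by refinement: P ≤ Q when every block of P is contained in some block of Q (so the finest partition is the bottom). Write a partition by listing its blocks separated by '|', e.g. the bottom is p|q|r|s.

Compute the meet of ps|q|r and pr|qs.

p|q|r|s

Common lower bounds of {ps|q|r, pr|qs}: p|q|r|s.
The greatest among these is p|q|r|s.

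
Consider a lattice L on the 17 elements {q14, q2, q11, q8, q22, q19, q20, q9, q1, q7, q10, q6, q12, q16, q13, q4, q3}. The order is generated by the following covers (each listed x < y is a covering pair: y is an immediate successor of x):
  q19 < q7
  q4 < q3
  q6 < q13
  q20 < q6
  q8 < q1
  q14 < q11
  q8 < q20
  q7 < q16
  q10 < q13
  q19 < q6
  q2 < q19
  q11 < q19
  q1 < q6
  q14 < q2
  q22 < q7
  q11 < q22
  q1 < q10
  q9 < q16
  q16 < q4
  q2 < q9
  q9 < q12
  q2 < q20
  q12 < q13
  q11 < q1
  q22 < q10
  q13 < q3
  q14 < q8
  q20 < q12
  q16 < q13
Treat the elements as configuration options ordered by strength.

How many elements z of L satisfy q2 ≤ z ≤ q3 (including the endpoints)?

11

The interval [q2, q3] = {q12, q13, q16, q19, q2, q20, q3, q4, q6, q7, q9}, which has 11 elements.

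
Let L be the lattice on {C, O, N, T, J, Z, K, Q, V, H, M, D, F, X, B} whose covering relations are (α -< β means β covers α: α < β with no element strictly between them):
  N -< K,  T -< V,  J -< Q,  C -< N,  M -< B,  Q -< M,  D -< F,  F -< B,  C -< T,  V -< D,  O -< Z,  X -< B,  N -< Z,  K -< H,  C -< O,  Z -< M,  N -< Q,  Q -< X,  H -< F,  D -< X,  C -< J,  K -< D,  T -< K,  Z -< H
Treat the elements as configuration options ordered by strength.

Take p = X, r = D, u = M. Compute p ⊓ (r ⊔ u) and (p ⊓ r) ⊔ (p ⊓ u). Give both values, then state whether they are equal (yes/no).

r ⊔ u = B, so p ⊓ (r ⊔ u) = X ⊓ B = X.
p ⊓ r = D and p ⊓ u = Q, so (p ⊓ r) ⊔ (p ⊓ u) = D ⊔ Q = X.
Equal: yes.

X; X; yes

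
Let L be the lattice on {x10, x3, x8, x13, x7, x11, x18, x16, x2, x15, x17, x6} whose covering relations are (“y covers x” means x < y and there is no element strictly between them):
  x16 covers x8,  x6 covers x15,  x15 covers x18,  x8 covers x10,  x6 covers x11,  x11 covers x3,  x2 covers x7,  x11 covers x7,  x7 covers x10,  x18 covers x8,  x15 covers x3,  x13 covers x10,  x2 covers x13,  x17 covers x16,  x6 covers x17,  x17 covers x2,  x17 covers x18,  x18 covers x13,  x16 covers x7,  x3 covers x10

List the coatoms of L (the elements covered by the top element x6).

x11, x15, x17

The coatoms are exactly the elements covered by x6: x11, x15, x17.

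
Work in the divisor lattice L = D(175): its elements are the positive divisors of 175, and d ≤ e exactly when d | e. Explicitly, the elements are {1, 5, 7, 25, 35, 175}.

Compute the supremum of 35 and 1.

In the divisibility order, the join is the least common multiple: lcm(35, 1) = 35.

35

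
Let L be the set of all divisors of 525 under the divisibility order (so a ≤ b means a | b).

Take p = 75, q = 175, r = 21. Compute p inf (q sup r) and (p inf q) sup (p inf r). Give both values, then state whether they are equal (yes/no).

q sup r = 525, so p inf (q sup r) = 75 inf 525 = 75.
p inf q = 25 and p inf r = 3, so (p inf q) sup (p inf r) = 25 sup 3 = 75.
Equal: yes.

75; 75; yes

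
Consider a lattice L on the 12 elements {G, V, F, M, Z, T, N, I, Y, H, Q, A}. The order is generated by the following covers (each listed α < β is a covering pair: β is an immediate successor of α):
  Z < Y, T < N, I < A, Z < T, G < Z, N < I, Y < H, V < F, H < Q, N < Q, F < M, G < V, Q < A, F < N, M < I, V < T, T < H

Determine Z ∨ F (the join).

N

Common upper bounds of {Z, F}: A, I, N, Q.
The least among these is N.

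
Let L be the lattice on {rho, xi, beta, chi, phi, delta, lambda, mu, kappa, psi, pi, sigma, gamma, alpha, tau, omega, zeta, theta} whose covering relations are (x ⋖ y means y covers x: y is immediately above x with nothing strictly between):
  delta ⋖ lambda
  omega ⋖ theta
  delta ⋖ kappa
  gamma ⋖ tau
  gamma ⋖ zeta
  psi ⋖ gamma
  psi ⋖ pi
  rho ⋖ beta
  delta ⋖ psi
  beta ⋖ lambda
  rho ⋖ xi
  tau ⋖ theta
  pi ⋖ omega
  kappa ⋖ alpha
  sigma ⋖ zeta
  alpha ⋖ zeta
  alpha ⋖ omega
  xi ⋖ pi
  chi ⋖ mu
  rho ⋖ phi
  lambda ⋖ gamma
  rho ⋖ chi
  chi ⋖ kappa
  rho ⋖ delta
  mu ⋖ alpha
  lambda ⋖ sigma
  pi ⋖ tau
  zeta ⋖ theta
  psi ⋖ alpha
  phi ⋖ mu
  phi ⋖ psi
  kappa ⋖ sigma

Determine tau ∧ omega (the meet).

Common lower bounds of {tau, omega}: delta, phi, pi, psi, rho, xi.
The greatest among these is pi.

pi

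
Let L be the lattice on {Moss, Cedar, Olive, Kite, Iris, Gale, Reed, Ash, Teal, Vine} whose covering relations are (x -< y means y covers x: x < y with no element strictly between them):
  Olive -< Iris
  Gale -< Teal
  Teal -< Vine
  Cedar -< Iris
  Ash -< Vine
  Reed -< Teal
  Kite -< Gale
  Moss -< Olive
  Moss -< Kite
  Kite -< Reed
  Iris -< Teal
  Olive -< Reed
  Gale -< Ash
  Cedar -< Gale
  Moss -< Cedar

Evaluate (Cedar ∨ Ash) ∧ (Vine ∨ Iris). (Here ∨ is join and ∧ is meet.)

Ash

Cedar ∨ Ash = Ash
Vine ∨ Iris = Vine
Ash ∧ Vine = Ash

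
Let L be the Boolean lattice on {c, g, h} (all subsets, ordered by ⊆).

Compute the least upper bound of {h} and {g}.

{g,h}

Under ⊆, join is union: {h} ∪ {g} = {g,h}.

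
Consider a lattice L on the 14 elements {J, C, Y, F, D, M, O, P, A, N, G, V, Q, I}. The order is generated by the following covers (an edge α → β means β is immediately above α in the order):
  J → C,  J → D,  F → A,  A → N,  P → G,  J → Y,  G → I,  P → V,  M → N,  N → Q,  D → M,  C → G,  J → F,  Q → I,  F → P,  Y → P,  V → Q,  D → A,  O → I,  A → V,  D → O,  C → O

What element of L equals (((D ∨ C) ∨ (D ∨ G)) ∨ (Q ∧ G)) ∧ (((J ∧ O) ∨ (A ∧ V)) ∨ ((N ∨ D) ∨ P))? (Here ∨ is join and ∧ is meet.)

D ∨ C = O
D ∨ G = I
O ∨ I = I
Q ∧ G = P
I ∨ P = I
J ∧ O = J
A ∧ V = A
J ∨ A = A
N ∨ D = N
N ∨ P = Q
A ∨ Q = Q
I ∧ Q = Q

Q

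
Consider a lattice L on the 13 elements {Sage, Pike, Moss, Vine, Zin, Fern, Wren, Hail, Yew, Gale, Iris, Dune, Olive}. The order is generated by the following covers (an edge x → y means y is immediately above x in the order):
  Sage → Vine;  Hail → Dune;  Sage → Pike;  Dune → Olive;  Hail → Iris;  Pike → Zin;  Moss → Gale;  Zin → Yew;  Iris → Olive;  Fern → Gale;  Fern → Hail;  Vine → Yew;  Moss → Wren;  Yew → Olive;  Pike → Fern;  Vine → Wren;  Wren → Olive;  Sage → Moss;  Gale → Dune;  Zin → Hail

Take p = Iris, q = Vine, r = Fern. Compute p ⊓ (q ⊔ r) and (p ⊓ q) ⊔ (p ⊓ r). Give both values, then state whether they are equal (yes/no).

Iris; Fern; no

q ⊔ r = Olive, so p ⊓ (q ⊔ r) = Iris ⊓ Olive = Iris.
p ⊓ q = Sage and p ⊓ r = Fern, so (p ⊓ q) ⊔ (p ⊓ r) = Sage ⊔ Fern = Fern.
Equal: no.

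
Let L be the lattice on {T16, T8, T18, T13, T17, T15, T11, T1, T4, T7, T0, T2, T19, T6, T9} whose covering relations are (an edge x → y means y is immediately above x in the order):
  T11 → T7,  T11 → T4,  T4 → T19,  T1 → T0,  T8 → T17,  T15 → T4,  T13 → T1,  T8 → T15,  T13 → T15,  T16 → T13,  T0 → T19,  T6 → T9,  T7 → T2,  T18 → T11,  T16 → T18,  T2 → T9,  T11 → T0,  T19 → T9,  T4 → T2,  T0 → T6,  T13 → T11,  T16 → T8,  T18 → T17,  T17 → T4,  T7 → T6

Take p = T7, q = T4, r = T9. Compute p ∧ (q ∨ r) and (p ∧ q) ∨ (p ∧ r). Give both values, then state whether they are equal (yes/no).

q ∨ r = T9, so p ∧ (q ∨ r) = T7 ∧ T9 = T7.
p ∧ q = T11 and p ∧ r = T7, so (p ∧ q) ∨ (p ∧ r) = T11 ∨ T7 = T7.
Equal: yes.

T7; T7; yes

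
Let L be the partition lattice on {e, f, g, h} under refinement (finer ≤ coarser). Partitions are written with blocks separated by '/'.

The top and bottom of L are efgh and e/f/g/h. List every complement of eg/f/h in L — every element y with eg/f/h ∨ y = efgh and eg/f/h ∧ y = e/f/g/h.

e/fgh, ef/gh, efh/g, eh/fg

Need y with eg/f/h ∨ y = efgh and eg/f/h ∧ y = e/f/g/h.
Checking each element gives: e/fgh, ef/gh, efh/g, eh/fg.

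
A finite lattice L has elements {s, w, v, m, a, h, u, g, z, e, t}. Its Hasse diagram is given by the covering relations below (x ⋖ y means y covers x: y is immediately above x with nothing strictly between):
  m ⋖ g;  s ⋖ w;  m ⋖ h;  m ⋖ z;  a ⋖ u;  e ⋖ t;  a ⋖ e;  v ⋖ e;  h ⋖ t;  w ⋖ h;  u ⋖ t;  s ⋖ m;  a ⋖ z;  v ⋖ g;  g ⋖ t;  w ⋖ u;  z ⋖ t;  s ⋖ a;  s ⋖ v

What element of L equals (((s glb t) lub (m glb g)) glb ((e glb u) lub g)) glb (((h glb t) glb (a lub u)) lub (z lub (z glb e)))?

m

s ∧ t = s
m ∧ g = m
s ∨ m = m
e ∧ u = a
a ∨ g = t
m ∧ t = m
h ∧ t = h
a ∨ u = u
h ∧ u = w
z ∧ e = a
z ∨ a = z
w ∨ z = t
m ∧ t = m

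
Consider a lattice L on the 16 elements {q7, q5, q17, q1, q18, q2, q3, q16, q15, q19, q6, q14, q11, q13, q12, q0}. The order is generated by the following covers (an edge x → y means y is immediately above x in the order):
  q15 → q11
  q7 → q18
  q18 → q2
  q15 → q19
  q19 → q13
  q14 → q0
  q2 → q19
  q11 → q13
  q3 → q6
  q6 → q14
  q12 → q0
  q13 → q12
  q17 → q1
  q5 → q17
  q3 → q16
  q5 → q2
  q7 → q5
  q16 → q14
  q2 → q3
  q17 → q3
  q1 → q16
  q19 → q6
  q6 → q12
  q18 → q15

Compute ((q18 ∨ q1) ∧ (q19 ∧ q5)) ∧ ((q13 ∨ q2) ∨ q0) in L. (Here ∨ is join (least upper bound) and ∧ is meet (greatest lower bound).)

q18 ∨ q1 = q16
q19 ∧ q5 = q5
q16 ∧ q5 = q5
q13 ∨ q2 = q13
q13 ∨ q0 = q0
q5 ∧ q0 = q5

q5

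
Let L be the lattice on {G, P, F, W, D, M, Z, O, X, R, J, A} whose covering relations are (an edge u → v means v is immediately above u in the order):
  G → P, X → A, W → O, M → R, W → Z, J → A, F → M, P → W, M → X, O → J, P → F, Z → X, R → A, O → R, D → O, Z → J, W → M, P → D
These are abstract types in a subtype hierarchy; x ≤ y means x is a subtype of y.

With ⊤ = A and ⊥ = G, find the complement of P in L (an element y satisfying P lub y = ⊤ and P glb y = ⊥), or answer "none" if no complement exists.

For every candidate y, either P ∨ y ≠ A or P ∧ y ≠ G; no complement exists.

none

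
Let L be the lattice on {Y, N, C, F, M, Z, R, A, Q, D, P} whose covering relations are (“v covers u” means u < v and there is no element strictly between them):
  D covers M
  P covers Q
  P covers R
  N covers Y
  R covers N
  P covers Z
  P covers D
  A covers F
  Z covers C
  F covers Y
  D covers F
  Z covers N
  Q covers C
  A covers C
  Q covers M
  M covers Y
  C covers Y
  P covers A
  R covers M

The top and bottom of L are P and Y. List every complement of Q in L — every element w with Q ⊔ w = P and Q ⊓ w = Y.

F, N

Need w with Q ∨ w = P and Q ∧ w = Y.
Checking each element gives: F, N.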